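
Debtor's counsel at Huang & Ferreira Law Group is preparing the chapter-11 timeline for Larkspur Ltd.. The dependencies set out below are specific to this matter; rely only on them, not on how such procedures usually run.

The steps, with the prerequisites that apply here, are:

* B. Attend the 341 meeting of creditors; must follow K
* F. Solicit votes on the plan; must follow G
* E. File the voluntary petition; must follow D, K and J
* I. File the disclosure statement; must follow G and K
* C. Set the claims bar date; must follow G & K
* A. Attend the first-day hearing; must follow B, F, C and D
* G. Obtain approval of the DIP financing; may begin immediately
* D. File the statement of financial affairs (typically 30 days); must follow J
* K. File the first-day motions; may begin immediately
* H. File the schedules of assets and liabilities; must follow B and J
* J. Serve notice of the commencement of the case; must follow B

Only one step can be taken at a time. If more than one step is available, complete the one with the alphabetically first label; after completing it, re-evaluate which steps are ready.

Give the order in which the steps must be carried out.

G F K B C I J D A E H

G and K have no prerequisites; G has the earlier label, so G is first.
F now also ready, so the ready set is {F, K}; F has the earlier label → F.
Next only K has its prerequisites met → K.
B, C and I are all available; B has the earlier label → B.
J now also ready, so the ready set is {C, I, J}; C has the earlier label → C.
Ready: I and J. I has the earlier label → I.
J needed B, now all done → J.
Now D and H have their prerequisites met. D has the earlier label, so D next.
A and E now also ready, so the ready set is {A, E, H}; A has the earlier label → A.
E and H are both available; E has the earlier label → E.
That leaves H as the only ready step → H.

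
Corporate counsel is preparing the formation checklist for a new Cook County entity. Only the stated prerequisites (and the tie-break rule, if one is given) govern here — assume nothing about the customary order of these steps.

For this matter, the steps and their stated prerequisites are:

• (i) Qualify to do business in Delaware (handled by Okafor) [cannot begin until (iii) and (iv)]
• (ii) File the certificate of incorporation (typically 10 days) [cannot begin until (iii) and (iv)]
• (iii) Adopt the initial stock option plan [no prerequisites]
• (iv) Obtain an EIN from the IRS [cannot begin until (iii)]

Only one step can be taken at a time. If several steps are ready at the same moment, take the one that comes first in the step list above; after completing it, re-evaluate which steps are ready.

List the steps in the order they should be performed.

(iii), (iv), (i), (ii)

Only (iii) has no prerequisites, so it is first.
(iv) is the only step now ready → (iv).
(i) and (ii) are both available; (i) is listed earlier → (i).
(ii) needed (iii) and (iv), now all done → (ii).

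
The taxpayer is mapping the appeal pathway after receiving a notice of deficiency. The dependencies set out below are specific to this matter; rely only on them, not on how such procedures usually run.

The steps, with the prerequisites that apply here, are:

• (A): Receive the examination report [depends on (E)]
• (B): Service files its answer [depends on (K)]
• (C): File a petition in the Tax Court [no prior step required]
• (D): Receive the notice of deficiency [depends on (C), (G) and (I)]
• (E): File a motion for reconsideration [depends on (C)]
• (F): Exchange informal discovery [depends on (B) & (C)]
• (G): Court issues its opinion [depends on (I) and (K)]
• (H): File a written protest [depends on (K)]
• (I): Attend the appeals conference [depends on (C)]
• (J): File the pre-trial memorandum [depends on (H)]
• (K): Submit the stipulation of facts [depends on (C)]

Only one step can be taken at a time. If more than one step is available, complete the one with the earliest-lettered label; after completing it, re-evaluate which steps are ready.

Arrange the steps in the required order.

(C) is the only step with nothing outstanding, so it goes first.
Now (E), (I) and (K) have their prerequisites met. (E) has the earlier label, so (E) next.
(A) now also ready, so the ready set is {(A), (I), (K)}; (A) has the earlier label → (A).
Now (I) and (K) have their prerequisites met. (I) has the earlier label, so (I) next.
That leaves (K) as the only ready step → (K).
Now (B), (G) and (H) have their prerequisites met. (B) has the earlier label, so (B) next.
Now (F), (G) and (H) have their prerequisites met. (F) has the earlier label, so (F) next.
Now (G) and (H) have their prerequisites met. (G) has the earlier label, so (G) next.
(D) and (H) are both available; (D) has the earlier label → (D).
Next only (H) has its prerequisites met → (H).
(J) needed (H), now all done → (J).

(C), (E), (A), (I), (K), (B), (F), (G), (D), (H), (J)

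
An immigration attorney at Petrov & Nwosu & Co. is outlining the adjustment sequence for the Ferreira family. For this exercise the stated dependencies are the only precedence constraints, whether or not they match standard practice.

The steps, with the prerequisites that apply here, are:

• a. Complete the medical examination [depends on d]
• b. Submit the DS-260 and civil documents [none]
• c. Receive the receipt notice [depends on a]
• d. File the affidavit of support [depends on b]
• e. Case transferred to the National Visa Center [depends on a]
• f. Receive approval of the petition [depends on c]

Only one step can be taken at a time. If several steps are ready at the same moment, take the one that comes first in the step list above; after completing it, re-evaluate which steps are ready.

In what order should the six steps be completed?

b has no prerequisites → b first.
That leaves d as the only ready step → d.
a needed d, now all done → a.
Now c and e have their prerequisites met. c is listed earlier, so c next.
Now e and f have their prerequisites met. e is listed earlier, so e next.
That leaves f as the only ready step → f.

b → d → a → c → e → f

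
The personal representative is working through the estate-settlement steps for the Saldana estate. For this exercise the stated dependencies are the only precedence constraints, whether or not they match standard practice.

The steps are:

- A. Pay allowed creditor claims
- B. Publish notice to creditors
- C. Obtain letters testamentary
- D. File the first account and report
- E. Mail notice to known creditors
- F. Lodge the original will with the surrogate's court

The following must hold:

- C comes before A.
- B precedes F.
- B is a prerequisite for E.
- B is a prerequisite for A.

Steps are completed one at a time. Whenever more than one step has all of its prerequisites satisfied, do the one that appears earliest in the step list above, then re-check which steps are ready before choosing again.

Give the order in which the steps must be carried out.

B → C → A → D → E → F

B, C and D have no prerequisites; B is listed earlier, so B is first.
Ready: C, D, E and F. C is listed earlier → C.
A now also ready, so the ready set is {A, D, E, F}; A is listed earlier → A.
D, E and F are all available; D is listed earlier → D.
Now E and F have their prerequisites met. E is listed earlier, so E next.
F needed B, now all done → F.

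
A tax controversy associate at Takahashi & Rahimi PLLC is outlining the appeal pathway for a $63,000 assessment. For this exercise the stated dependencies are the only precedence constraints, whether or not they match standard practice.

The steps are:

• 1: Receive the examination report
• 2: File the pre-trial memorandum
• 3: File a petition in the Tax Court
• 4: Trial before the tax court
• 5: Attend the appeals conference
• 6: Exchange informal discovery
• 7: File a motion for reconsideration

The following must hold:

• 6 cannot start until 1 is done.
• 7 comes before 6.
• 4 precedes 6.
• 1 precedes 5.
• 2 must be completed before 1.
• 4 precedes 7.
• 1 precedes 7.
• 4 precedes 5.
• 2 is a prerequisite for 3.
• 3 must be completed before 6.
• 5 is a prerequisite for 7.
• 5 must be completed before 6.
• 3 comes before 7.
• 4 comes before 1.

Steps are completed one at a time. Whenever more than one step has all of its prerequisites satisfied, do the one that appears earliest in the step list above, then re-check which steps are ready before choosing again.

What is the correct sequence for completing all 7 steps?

2 3 4 1 5 7 6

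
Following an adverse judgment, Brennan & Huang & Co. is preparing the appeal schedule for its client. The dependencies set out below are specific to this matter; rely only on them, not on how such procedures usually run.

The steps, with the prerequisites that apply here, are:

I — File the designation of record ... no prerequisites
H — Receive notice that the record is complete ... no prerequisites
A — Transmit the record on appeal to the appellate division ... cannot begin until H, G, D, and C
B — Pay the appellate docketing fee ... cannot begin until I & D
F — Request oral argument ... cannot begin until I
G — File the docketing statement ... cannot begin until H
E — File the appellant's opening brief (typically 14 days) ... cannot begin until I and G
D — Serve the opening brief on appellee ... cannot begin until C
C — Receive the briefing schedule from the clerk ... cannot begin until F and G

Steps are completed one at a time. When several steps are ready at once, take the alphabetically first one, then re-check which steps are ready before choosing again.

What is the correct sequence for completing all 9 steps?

H and I have no prerequisites; H has the earlier label, so H is first.
G now also ready, so the ready set is {G, I}; G has the earlier label → G.
Next only I has its prerequisites met → I.
Now E and F have their prerequisites met. E has the earlier label, so E next.
F is the only step now ready → F.
Next only C has its prerequisites met → C.
D needed C, now all done → D.
Now A and B have their prerequisites met. A has the earlier label, so A next.
B is the only step now ready → B.

H G I E F C D A B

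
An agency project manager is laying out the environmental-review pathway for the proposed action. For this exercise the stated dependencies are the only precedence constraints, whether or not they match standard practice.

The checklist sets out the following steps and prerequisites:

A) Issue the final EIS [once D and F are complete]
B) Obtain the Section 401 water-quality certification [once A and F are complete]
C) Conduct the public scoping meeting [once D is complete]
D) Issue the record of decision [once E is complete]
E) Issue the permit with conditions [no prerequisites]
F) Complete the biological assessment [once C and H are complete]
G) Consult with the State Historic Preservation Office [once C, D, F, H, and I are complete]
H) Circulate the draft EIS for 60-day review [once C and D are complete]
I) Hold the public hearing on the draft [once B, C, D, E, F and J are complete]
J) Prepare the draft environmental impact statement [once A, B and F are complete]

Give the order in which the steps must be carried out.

E → D → C → H → F → A → B → J → I → G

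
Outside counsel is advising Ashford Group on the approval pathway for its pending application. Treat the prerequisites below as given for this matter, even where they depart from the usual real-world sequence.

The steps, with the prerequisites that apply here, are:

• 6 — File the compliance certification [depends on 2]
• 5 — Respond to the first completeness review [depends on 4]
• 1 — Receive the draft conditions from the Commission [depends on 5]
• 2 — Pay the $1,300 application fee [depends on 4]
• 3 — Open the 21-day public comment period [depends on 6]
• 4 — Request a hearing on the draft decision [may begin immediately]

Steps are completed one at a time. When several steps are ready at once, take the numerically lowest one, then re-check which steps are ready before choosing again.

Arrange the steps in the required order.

4, 2, 5, 1, 6, 3

4 has no prerequisites → 4 first.
Now 2 and 5 have their prerequisites met. 2 has the earlier label, so 2 next.
5 and 6 are both available; 5 has the earlier label → 5.
Ready: 1 and 6. 1 has the earlier label → 1.
6 is the only step now ready → 6.
That leaves 3 as the only ready step → 3.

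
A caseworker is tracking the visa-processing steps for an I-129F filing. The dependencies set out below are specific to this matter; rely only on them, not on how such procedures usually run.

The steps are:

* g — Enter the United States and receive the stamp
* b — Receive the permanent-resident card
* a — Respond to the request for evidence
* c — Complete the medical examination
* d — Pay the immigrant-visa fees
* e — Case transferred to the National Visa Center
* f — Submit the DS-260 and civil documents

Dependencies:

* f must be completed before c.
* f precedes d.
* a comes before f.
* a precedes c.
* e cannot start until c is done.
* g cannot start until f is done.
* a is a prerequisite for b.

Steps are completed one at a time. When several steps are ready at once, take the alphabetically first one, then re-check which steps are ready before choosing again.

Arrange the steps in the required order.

a has no prerequisites → a first.
Ready: b and f. b has the earlier label → b.
That leaves f as the only ready step → f.
Ready: c, d and g. c has the earlier label → c.
Ready: d, e and g. d has the earlier label → d.
Now e and g have their prerequisites met. e has the earlier label, so e next.
That leaves g as the only ready step → g.

a → b → f → c → d → e → g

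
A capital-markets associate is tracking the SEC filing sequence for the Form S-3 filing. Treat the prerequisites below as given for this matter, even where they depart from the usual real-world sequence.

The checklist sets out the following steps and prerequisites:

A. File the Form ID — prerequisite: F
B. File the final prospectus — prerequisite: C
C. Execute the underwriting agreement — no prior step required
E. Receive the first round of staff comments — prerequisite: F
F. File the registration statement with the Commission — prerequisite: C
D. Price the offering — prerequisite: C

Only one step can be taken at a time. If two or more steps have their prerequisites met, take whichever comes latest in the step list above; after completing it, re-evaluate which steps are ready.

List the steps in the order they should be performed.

C, D, F, E, B, A

Only C has no prerequisites, so it is first.
Now D, F and B have their prerequisites met. D is listed later, so D next.
F and B are both available; F is listed later → F.
E and A now also ready, so the ready set is {E, B, A}; E is listed later → E.
B and A are both available; B is listed later → B.
Next only A has its prerequisites met → A.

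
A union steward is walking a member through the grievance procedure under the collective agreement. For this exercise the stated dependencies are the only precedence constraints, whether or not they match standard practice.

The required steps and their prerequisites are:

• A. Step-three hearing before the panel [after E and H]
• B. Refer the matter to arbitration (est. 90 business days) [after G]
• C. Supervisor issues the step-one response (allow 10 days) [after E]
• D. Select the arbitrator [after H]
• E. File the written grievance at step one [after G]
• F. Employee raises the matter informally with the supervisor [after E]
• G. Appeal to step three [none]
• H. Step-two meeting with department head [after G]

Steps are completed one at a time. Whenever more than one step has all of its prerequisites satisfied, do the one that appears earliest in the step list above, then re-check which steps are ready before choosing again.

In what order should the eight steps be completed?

G is the only step with nothing outstanding, so it goes first.
Ready: B, E and H. B is listed earlier → B.
Ready: E and H. E is listed earlier → E.
C, F and H are all available; C is listed earlier → C.
F and H are both available; F is listed earlier → F.
H needed G, now all done → H.
Ready: A and D. A is listed earlier → A.
D needed H, now all done → D.

G, B, E, C, F, H, A, D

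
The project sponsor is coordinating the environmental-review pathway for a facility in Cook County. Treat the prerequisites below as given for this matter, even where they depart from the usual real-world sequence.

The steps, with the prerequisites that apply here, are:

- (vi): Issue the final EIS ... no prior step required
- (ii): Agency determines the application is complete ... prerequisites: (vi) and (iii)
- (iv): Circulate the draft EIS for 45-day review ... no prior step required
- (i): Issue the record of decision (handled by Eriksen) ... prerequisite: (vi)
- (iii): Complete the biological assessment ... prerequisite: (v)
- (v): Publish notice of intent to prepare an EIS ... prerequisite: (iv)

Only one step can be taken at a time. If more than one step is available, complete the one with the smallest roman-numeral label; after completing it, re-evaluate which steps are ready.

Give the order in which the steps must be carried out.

(iv), (v), (iii), (vi), (i), (ii)

Nothing is required for (iv) and (vi). (iv) has the earlier label → (iv) first.
(v) and (vi) are both available; (v) has the earlier label → (v).
Ready: (iii) and (vi). (iii) has the earlier label → (iii).
Next only (vi) has its prerequisites met → (vi).
Ready: (i) and (ii). (i) has the earlier label → (i).
(ii) needed (iii) and (vi), now all done → (ii).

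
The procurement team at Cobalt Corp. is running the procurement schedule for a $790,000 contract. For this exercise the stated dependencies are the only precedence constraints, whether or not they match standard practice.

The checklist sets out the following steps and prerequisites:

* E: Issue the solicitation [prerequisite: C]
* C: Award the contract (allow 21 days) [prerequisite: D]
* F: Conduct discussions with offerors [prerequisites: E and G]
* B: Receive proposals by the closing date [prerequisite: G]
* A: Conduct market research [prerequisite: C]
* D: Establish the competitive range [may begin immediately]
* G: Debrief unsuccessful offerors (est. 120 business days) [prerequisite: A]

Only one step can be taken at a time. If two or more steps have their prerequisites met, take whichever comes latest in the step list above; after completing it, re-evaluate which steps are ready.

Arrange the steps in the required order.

D, C, A, G, B, E, F

Only D has no prerequisites, so it is first.
C needed D, now all done → C.
Now A and E have their prerequisites met. A is listed later, so A next.
G now also ready, so the ready set is {G, E}; G is listed later → G.
B now also ready, so the ready set is {B, E}; B is listed later → B.
Next only E has its prerequisites met → E.
F needed G and E, now all done → F.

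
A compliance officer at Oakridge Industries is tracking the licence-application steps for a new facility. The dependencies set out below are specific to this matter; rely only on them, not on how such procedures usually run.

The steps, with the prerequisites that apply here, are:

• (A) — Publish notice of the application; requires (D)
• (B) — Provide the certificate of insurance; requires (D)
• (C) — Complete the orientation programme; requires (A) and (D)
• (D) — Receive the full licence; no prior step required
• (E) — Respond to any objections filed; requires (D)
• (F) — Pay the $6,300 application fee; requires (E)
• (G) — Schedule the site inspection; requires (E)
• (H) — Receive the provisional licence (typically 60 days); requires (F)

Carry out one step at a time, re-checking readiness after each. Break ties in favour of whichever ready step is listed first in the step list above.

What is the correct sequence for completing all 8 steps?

(D) has no prerequisites → (D) first.
Now (A), (B) and (E) have their prerequisites met. (A) is listed earlier, so (A) next.
(B), (C) and (E) are all available; (B) is listed earlier → (B).
Now (C) and (E) have their prerequisites met. (C) is listed earlier, so (C) next.
Next only (E) has its prerequisites met → (E).
Ready: (F) and (G). (F) is listed earlier → (F).
Now (G) and (H) have their prerequisites met. (G) is listed earlier, so (G) next.
(H) is the only step now ready → (H).

(D), (A), (B), (C), (E), (F), (G), (H)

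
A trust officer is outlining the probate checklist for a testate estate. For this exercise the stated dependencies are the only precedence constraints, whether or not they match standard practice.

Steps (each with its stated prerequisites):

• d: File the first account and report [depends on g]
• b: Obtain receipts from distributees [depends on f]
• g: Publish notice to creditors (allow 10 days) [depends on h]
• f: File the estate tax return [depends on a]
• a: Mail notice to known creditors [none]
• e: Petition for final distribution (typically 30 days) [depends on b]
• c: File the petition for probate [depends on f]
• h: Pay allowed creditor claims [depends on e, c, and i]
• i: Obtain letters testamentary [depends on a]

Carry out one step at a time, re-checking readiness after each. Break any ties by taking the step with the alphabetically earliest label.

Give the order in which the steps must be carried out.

a → f → b → c → e → i → h → g → d

a is the only step with nothing outstanding, so it goes first.
Ready: f and i. f has the earlier label → f.
b and c now also ready, so the ready set is {b, c, i}; b has the earlier label → b.
e now also ready, so the ready set is {c, e, i}; c has the earlier label → c.
Ready: e and i. e has the earlier label → e.
i needed a, now all done → i.
Next only h has its prerequisites met → h.
g needed h, now all done → g.
d needed g, now all done → d.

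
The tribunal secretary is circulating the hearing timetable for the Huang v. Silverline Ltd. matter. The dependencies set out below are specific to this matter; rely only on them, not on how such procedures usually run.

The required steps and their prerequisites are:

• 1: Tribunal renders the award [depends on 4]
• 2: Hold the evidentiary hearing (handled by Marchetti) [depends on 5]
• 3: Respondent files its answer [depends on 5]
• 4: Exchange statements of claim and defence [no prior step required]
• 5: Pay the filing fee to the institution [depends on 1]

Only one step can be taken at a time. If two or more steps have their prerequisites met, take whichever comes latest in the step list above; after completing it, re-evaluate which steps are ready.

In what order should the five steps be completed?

4 1 5 3 2

4 has no prerequisites → 4 first.
1 is the only step now ready → 1.
5 needed 1, now all done → 5.
Ready: 3 and 2. 3 is listed later → 3.
2 needed 5, now all done → 2.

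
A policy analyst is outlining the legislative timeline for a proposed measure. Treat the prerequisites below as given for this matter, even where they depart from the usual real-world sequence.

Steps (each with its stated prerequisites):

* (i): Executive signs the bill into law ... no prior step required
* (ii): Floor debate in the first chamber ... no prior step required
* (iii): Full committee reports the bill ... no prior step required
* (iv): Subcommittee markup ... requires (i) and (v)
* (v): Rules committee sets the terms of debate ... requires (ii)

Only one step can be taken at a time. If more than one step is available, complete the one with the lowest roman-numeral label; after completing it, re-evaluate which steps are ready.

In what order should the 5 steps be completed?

(i) (ii) (iii) (v) (iv)

(i), (ii) and (iii) have no prerequisites; (i) has the earlier label, so (i) is first.
Ready: (ii) and (iii). (ii) has the earlier label → (ii).
(iii) and (v) are both available; (iii) has the earlier label → (iii).
(v) needed (ii), now all done → (v).
(iv) needed (i) and (v), now all done → (iv).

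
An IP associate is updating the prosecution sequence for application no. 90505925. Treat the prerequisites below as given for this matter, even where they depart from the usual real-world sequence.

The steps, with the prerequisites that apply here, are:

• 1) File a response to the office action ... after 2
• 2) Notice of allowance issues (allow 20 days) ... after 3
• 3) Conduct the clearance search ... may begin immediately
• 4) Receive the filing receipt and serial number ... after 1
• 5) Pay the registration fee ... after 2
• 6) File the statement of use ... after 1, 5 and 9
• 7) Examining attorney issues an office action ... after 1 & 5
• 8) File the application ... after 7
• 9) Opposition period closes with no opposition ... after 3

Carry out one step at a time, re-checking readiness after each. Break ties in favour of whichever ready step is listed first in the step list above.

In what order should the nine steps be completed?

3, 2, 1, 4, 5, 7, 8, 9, 6

3 is the only step with nothing outstanding, so it goes first.
2 and 9 are both available; 2 is listed earlier → 2.
Ready: 1, 5 and 9. 1 is listed earlier → 1.
4 now also ready, so the ready set is {4, 5, 9}; 4 is listed earlier → 4.
Now 5 and 9 have their prerequisites met. 5 is listed earlier, so 5 next.
Ready: 7 and 9. 7 is listed earlier → 7.
8 and 9 are both available; 8 is listed earlier → 8.
9 needed 3, now all done → 9.
6 needed 1, 5 and 9, now all done → 6.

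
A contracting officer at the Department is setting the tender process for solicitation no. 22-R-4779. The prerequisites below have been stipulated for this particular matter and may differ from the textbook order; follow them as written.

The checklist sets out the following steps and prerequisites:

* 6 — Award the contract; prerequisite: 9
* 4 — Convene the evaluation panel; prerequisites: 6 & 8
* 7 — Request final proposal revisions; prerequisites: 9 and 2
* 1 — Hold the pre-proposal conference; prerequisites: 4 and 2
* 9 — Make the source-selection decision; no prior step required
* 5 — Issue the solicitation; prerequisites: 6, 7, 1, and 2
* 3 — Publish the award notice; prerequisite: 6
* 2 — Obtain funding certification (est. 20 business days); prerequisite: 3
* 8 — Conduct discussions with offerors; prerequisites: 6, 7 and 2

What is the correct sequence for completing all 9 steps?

9, 6, 3, 2, 7, 8, 4, 1, 5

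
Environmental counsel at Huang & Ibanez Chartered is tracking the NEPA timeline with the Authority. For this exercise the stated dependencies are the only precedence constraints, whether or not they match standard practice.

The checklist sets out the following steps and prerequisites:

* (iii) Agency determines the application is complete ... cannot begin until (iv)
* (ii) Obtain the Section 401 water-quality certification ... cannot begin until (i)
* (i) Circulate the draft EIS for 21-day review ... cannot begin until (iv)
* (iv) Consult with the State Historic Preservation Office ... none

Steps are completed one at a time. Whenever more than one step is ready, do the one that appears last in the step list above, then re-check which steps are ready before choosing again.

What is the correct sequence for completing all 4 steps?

(iv), (i), (ii), (iii)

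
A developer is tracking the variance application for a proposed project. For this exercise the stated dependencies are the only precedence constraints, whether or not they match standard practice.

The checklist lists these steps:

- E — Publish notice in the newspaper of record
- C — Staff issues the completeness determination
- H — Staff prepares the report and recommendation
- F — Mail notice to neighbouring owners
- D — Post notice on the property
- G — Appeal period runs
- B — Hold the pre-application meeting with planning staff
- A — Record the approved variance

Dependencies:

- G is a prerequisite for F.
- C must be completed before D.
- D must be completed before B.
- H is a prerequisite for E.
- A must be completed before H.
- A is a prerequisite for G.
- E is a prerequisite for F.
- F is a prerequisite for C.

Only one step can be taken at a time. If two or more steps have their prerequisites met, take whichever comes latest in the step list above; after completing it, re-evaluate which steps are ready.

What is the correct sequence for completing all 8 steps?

A G H E F C D B

A is the only step with nothing outstanding, so it goes first.
Now G and H have their prerequisites met. G is listed later, so G next.
Next only H has its prerequisites met → H.
E needed H, now all done → E.
That leaves F as the only ready step → F.
C needed F, now all done → C.
Next only D has its prerequisites met → D.
B needed D, now all done → B.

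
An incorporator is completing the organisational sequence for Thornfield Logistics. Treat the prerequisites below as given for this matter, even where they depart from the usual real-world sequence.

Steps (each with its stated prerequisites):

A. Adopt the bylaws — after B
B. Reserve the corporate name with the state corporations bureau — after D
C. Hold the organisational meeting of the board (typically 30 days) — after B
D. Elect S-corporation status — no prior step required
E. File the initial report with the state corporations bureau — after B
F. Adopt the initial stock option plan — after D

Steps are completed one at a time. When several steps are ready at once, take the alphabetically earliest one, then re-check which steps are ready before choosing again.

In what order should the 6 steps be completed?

D is the only step with nothing outstanding, so it goes first.
B and F are both available; B has the earlier label → B.
A, C, E and F are all available; A has the earlier label → A.
Now C, E and F have their prerequisites met. C has the earlier label, so C next.
E and F are both available; E has the earlier label → E.
Next only F has its prerequisites met → F.

D B A C E F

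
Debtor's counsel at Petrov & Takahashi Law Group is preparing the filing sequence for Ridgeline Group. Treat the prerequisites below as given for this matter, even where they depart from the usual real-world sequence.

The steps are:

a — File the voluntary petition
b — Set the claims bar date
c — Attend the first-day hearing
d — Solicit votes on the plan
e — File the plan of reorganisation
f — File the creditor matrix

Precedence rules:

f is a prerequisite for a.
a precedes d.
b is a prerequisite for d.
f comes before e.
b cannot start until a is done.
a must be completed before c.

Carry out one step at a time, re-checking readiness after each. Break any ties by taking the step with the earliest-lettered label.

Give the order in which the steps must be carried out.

f a b c d e

f has no prerequisites → f first.
a and e are both available; a has the earlier label → a.
b and c now also ready, so the ready set is {b, c, e}; b has the earlier label → b.
d now also ready, so the ready set is {c, d, e}; c has the earlier label → c.
d and e are both available; d has the earlier label → d.
Next only e has its prerequisites met → e.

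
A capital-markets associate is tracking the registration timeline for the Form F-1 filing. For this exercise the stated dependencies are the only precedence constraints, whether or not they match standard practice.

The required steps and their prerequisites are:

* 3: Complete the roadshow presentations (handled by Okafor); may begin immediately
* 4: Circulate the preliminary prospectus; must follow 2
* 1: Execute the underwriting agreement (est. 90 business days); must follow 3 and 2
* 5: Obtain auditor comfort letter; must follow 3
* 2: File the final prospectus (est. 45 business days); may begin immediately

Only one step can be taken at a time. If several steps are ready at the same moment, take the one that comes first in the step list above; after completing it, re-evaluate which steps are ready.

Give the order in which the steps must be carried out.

Nothing is required for 3 and 2. 3 is listed earlier → 3 first.
Now 5 and 2 have their prerequisites met. 5 is listed earlier, so 5 next.
That leaves 2 as the only ready step → 2.
4 and 1 are both available; 4 is listed earlier → 4.
1 needed 3 and 2, now all done → 1.

3, 5, 2, 4, 1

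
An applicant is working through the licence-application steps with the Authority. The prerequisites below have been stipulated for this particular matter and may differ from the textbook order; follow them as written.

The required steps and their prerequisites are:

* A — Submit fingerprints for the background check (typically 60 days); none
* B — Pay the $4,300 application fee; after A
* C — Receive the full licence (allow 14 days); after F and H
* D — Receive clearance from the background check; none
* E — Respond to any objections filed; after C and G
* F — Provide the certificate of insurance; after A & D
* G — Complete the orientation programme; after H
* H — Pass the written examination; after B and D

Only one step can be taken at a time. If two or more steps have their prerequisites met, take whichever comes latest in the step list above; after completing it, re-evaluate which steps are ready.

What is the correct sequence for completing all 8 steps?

D A F B H G C E

Nothing is required for D and A. D is listed later → D first.
That leaves A as the only ready step → A.
Ready: F and B. F is listed later → F.
B is the only step now ready → B.
That leaves H as the only ready step → H.
Now G and C have their prerequisites met. G is listed later, so G next.
Next only C has its prerequisites met → C.
E needed G and C, now all done → E.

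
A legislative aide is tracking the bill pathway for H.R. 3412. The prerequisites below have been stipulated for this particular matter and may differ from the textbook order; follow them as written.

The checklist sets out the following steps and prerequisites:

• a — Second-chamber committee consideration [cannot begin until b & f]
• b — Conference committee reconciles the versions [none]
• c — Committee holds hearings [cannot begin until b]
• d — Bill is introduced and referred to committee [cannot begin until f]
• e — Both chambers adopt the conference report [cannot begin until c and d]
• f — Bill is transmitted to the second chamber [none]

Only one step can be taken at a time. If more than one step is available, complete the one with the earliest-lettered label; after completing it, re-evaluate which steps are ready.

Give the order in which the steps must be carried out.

b c f a d e

Nothing is required for b and f. b has the earlier label → b first.
Ready: c and f. c has the earlier label → c.
f is the only step now ready → f.
Now a and d have their prerequisites met. a has the earlier label, so a next.
d is the only step now ready → d.
e needed c and d, now all done → e.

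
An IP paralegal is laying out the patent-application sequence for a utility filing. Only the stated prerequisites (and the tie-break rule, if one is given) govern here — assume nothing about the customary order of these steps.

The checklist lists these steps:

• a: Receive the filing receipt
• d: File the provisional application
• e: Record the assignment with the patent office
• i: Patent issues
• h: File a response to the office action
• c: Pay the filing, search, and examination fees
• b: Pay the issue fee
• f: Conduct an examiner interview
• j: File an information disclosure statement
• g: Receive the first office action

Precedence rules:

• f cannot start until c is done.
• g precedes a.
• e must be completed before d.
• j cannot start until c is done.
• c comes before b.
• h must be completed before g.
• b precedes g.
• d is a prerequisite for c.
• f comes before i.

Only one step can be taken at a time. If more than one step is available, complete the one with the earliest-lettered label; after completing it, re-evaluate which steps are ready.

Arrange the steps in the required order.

e, d, c, b, f, h, g, a, i, j

e and h have no prerequisites; e has the earlier label, so e is first.
Ready: d and h. d has the earlier label → d.
c and h are both available; c has the earlier label → c.
b, f and j now also ready, so the ready set is {b, f, h, j}; b has the earlier label → b.
Ready: f, h and j. f has the earlier label → f.
Ready: h, i and j. h has the earlier label → h.
Now g, i and j have their prerequisites met. g has the earlier label, so g next.
Now a, i and j have their prerequisites met. a has the earlier label, so a next.
Now i and j have their prerequisites met. i has the earlier label, so i next.
j needed c, now all done → j.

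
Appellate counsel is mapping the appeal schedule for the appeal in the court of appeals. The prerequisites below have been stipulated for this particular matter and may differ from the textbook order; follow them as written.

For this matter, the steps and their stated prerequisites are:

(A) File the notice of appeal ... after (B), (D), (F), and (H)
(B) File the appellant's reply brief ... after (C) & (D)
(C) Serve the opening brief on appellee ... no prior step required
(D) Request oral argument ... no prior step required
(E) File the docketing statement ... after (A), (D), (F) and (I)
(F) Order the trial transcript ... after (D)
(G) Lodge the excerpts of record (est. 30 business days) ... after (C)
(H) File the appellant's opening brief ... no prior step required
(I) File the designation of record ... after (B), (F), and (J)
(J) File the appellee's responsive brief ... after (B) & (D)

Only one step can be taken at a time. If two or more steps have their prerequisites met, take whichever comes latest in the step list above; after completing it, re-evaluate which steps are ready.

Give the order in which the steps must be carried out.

(H), (D) and (C) have no prerequisites; (H) is listed later, so (H) is first.
(D) and (C) are both available; (D) is listed later → (D).
Ready: (F) and (C). (F) is listed later → (F).
That leaves (C) as the only ready step → (C).
Now (G) and (B) have their prerequisites met. (G) is listed later, so (G) next.
(B) needed (D) and (C), now all done → (B).
(J) and (A) are both available; (J) is listed later → (J).
Ready: (I) and (A). (I) is listed later → (I).
Next only (A) has its prerequisites met → (A).
(E) needed (I), (F), (D) and (A), now all done → (E).

(H), (D), (F), (C), (G), (B), (J), (I), (A), (E)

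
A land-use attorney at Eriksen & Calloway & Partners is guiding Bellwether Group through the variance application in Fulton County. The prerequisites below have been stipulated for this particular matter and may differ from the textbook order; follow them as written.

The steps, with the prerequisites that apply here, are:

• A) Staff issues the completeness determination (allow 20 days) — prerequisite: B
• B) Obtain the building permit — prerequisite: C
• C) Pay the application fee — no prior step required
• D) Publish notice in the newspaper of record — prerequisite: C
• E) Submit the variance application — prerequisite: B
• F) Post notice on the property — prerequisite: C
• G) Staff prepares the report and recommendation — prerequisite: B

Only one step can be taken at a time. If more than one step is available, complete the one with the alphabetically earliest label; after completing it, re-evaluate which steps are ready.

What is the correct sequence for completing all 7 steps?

C B A D E F G

C has no prerequisites → C first.
Ready: B, D and F. B has the earlier label → B.
Ready: A, D, E, F and G. A has the earlier label → A.
Now D, E, F and G have their prerequisites met. D has the earlier label, so D next.
E, F and G are all available; E has the earlier label → E.
Ready: F and G. F has the earlier label → F.
That leaves G as the only ready step → G.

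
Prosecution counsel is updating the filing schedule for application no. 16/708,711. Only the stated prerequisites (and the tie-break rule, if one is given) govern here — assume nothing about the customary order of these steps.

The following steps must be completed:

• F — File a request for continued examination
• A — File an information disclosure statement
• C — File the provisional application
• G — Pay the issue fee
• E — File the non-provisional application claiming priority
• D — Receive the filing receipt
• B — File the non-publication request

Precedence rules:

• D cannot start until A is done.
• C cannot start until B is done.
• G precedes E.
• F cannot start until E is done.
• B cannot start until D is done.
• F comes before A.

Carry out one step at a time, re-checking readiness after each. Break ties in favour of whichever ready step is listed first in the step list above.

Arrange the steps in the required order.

G has no prerequisites → G first.
E needed G, now all done → E.
Next only F has its prerequisites met → F.
A needed F, now all done → A.
D is the only step now ready → D.
B needed D, now all done → B.
C needed B, now all done → C.

G, E, F, A, D, B, C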